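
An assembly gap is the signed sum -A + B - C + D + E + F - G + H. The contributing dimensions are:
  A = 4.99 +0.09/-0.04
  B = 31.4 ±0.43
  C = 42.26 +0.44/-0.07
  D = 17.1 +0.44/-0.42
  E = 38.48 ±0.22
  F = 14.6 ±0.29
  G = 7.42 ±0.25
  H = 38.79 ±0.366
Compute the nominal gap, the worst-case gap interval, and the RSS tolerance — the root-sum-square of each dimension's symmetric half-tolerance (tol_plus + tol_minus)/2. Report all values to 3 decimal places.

Stack each dimension's contribution:
  -A: nom -4.990 → Σnom=-4.990; wc +0.040/-0.090 → slack +0.040/-0.090; half-tol=0.065, Σhalf²=0.004225
  +B: nom +31.400 → Σnom=26.410; wc +0.430/-0.430 → slack +0.470/-0.520; half-tol=0.430, Σhalf²=0.189125
  -C: nom -42.260 → Σnom=-15.850; wc +0.070/-0.440 → slack +0.540/-0.960; half-tol=0.255, Σhalf²=0.254150
  +D: nom +17.100 → Σnom=1.250; wc +0.440/-0.420 → slack +0.980/-1.380; half-tol=0.430, Σhalf²=0.439050
  +E: nom +38.480 → Σnom=39.730; wc +0.220/-0.220 → slack +1.200/-1.600; half-tol=0.220, Σhalf²=0.487450
  +F: nom +14.600 → Σnom=54.330; wc +0.290/-0.290 → slack +1.490/-1.890; half-tol=0.290, Σhalf²=0.571550
  -G: nom -7.420 → Σnom=46.910; wc +0.250/-0.250 → slack +1.740/-2.140; half-tol=0.250, Σhalf²=0.634050
  +H: nom +38.790 → Σnom=85.700; wc +0.366/-0.366 → slack +2.106/-2.506; half-tol=0.366, Σhalf²=0.768006
Nominal = 85.700. Worst-case = [85.700 - 2.506, 85.700 + 2.106] = [83.194, 87.806]. RSS = √0.768006 = 0.876.

nominal=85.700 wc=[83.194,87.806] rss=0.876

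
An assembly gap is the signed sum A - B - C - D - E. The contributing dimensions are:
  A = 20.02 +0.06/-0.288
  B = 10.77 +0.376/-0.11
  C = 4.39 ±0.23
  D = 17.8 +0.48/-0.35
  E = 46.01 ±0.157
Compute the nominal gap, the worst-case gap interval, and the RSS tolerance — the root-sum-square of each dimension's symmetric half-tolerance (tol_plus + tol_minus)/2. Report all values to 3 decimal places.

nominal=-58.950 wc=[-60.481,-58.043] rss=0.582

Stack each dimension's contribution:
  +A: nom +20.020 → Σnom=20.020; wc +0.060/-0.288 → slack +0.060/-0.288; half-tol=0.174, Σhalf²=0.030276
  -B: nom -10.770 → Σnom=9.250; wc +0.110/-0.376 → slack +0.170/-0.664; half-tol=0.243, Σhalf²=0.089325
  -C: nom -4.390 → Σnom=4.860; wc +0.230/-0.230 → slack +0.400/-0.894; half-tol=0.230, Σhalf²=0.142225
  -D: nom -17.800 → Σnom=-12.940; wc +0.350/-0.480 → slack +0.750/-1.374; half-tol=0.415, Σhalf²=0.314450
  -E: nom -46.010 → Σnom=-58.950; wc +0.157/-0.157 → slack +0.907/-1.531; half-tol=0.157, Σhalf²=0.339099
Nominal = -58.950. Worst-case = [-58.950 - 1.531, -58.950 + 0.907] = [-60.481, -58.043]. RSS = √0.339099 = 0.582.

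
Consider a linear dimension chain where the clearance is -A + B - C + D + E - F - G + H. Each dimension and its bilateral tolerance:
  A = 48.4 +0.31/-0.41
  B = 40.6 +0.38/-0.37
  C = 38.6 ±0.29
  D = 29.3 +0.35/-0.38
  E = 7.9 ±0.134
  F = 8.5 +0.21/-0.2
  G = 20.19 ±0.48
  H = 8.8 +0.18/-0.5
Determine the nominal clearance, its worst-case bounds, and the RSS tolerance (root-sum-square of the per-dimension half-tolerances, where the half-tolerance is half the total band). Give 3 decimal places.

Stack each dimension's contribution:
  -A: nom -48.400 → Σnom=-48.400; wc +0.410/-0.310 → slack +0.410/-0.310; half-tol=0.360, Σhalf²=0.129600
  +B: nom +40.600 → Σnom=-7.800; wc +0.380/-0.370 → slack +0.790/-0.680; half-tol=0.375, Σhalf²=0.270225
  -C: nom -38.600 → Σnom=-46.400; wc +0.290/-0.290 → slack +1.080/-0.970; half-tol=0.290, Σhalf²=0.354325
  +D: nom +29.300 → Σnom=-17.100; wc +0.350/-0.380 → slack +1.430/-1.350; half-tol=0.365, Σhalf²=0.487550
  +E: nom +7.900 → Σnom=-9.200; wc +0.134/-0.134 → slack +1.564/-1.484; half-tol=0.134, Σhalf²=0.505506
  -F: nom -8.500 → Σnom=-17.700; wc +0.200/-0.210 → slack +1.764/-1.694; half-tol=0.205, Σhalf²=0.547531
  -G: nom -20.190 → Σnom=-37.890; wc +0.480/-0.480 → slack +2.244/-2.174; half-tol=0.480, Σhalf²=0.777931
  +H: nom +8.800 → Σnom=-29.090; wc +0.180/-0.500 → slack +2.424/-2.674; half-tol=0.340, Σhalf²=0.893531
Nominal = -29.090. Worst-case = [-29.090 - 2.674, -29.090 + 2.424] = [-31.764, -26.666]. RSS = √0.893531 = 0.945.

nominal=-29.090 wc=[-31.764,-26.666] rss=0.945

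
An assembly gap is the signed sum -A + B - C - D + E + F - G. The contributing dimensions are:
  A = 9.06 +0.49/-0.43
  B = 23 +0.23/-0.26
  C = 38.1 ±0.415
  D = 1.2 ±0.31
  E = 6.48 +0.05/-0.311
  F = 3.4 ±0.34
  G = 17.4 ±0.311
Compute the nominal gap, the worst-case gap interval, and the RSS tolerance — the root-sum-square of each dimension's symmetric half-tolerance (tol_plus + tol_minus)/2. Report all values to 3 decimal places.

Stack each dimension's contribution:
  -A: nom -9.060 → Σnom=-9.060; wc +0.430/-0.490 → slack +0.430/-0.490; half-tol=0.460, Σhalf²=0.211600
  +B: nom +23.000 → Σnom=13.940; wc +0.230/-0.260 → slack +0.660/-0.750; half-tol=0.245, Σhalf²=0.271625
  -C: nom -38.100 → Σnom=-24.160; wc +0.415/-0.415 → slack +1.075/-1.165; half-tol=0.415, Σhalf²=0.443850
  -D: nom -1.200 → Σnom=-25.360; wc +0.310/-0.310 → slack +1.385/-1.475; half-tol=0.310, Σhalf²=0.539950
  +E: nom +6.480 → Σnom=-18.880; wc +0.050/-0.311 → slack +1.435/-1.786; half-tol=0.180, Σhalf²=0.572530
  +F: nom +3.400 → Σnom=-15.480; wc +0.340/-0.340 → slack +1.775/-2.126; half-tol=0.340, Σhalf²=0.688130
  -G: nom -17.400 → Σnom=-32.880; wc +0.311/-0.311 → slack +2.086/-2.437; half-tol=0.311, Σhalf²=0.784851
Nominal = -32.880. Worst-case = [-32.880 - 2.437, -32.880 + 2.086] = [-35.317, -30.794]. RSS = √0.784851 = 0.886.

nominal=-32.880 wc=[-35.317,-30.794] rss=0.886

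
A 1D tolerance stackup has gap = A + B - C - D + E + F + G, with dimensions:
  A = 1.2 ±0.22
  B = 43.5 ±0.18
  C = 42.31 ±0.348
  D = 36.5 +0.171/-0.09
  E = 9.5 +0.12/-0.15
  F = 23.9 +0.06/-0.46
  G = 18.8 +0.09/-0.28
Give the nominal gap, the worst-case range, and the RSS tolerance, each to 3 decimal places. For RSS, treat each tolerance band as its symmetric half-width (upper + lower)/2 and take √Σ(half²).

Stack each dimension's contribution:
  +A: nom +1.200 → Σnom=1.200; wc +0.220/-0.220 → slack +0.220/-0.220; half-tol=0.220, Σhalf²=0.048400
  +B: nom +43.500 → Σnom=44.700; wc +0.180/-0.180 → slack +0.400/-0.400; half-tol=0.180, Σhalf²=0.080800
  -C: nom -42.310 → Σnom=2.390; wc +0.348/-0.348 → slack +0.748/-0.748; half-tol=0.348, Σhalf²=0.201904
  -D: nom -36.500 → Σnom=-34.110; wc +0.090/-0.171 → slack +0.838/-0.919; half-tol=0.131, Σhalf²=0.218934
  +E: nom +9.500 → Σnom=-24.610; wc +0.120/-0.150 → slack +0.958/-1.069; half-tol=0.135, Σhalf²=0.237159
  +F: nom +23.900 → Σnom=-0.710; wc +0.060/-0.460 → slack +1.018/-1.529; half-tol=0.260, Σhalf²=0.304759
  +G: nom +18.800 → Σnom=18.090; wc +0.090/-0.280 → slack +1.108/-1.809; half-tol=0.185, Σhalf²=0.338984
Nominal = 18.090. Worst-case = [18.090 - 1.809, 18.090 + 1.108] = [16.281, 19.198]. RSS = √0.338984 = 0.582.

nominal=18.090 wc=[16.281,19.198] rss=0.582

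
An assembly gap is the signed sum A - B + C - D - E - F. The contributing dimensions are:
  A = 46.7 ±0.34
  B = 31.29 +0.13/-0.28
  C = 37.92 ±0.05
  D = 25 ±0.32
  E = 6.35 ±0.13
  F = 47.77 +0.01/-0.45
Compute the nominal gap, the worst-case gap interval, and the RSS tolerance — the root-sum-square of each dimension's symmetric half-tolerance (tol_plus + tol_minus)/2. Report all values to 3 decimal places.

Stack each dimension's contribution:
  +A: nom +46.700 → Σnom=46.700; wc +0.340/-0.340 → slack +0.340/-0.340; half-tol=0.340, Σhalf²=0.115600
  -B: nom -31.290 → Σnom=15.410; wc +0.280/-0.130 → slack +0.620/-0.470; half-tol=0.205, Σhalf²=0.157625
  +C: nom +37.920 → Σnom=53.330; wc +0.050/-0.050 → slack +0.670/-0.520; half-tol=0.050, Σhalf²=0.160125
  -D: nom -25.000 → Σnom=28.330; wc +0.320/-0.320 → slack +0.990/-0.840; half-tol=0.320, Σhalf²=0.262525
  -E: nom -6.350 → Σnom=21.980; wc +0.130/-0.130 → slack +1.120/-0.970; half-tol=0.130, Σhalf²=0.279425
  -F: nom -47.770 → Σnom=-25.790; wc +0.450/-0.010 → slack +1.570/-0.980; half-tol=0.230, Σhalf²=0.332325
Nominal = -25.790. Worst-case = [-25.790 - 0.980, -25.790 + 1.570] = [-26.770, -24.220]. RSS = √0.332325 = 0.576.

nominal=-25.790 wc=[-26.770,-24.220] rss=0.576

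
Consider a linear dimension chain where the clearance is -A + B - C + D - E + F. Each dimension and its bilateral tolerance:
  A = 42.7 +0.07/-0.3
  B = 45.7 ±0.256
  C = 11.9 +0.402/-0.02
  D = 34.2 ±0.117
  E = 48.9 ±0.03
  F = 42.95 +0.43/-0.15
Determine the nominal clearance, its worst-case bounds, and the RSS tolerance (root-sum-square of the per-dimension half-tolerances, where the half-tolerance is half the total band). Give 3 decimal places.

nominal=19.350 wc=[18.325,20.503] rss=0.493

Stack each dimension's contribution:
  -A: nom -42.700 → Σnom=-42.700; wc +0.300/-0.070 → slack +0.300/-0.070; half-tol=0.185, Σhalf²=0.034225
  +B: nom +45.700 → Σnom=3.000; wc +0.256/-0.256 → slack +0.556/-0.326; half-tol=0.256, Σhalf²=0.099761
  -C: nom -11.900 → Σnom=-8.900; wc +0.020/-0.402 → slack +0.576/-0.728; half-tol=0.211, Σhalf²=0.144282
  +D: nom +34.200 → Σnom=25.300; wc +0.117/-0.117 → slack +0.693/-0.845; half-tol=0.117, Σhalf²=0.157971
  -E: nom -48.900 → Σnom=-23.600; wc +0.030/-0.030 → slack +0.723/-0.875; half-tol=0.030, Σhalf²=0.158871
  +F: nom +42.950 → Σnom=19.350; wc +0.430/-0.150 → slack +1.153/-1.025; half-tol=0.290, Σhalf²=0.242971
Nominal = 19.350. Worst-case = [19.350 - 1.025, 19.350 + 1.153] = [18.325, 20.503]. RSS = √0.242971 = 0.493.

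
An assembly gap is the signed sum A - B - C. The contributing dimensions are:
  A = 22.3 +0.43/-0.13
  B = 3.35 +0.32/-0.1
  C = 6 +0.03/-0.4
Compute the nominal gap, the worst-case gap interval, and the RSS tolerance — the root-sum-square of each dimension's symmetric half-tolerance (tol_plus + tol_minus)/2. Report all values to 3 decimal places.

Stack each dimension's contribution:
  +A: nom +22.300 → Σnom=22.300; wc +0.430/-0.130 → slack +0.430/-0.130; half-tol=0.280, Σhalf²=0.078400
  -B: nom -3.350 → Σnom=18.950; wc +0.100/-0.320 → slack +0.530/-0.450; half-tol=0.210, Σhalf²=0.122500
  -C: nom -6.000 → Σnom=12.950; wc +0.400/-0.030 → slack +0.930/-0.480; half-tol=0.215, Σhalf²=0.168725
Nominal = 12.950. Worst-case = [12.950 - 0.480, 12.950 + 0.930] = [12.470, 13.880]. RSS = √0.168725 = 0.411.

nominal=12.950 wc=[12.470,13.880] rss=0.411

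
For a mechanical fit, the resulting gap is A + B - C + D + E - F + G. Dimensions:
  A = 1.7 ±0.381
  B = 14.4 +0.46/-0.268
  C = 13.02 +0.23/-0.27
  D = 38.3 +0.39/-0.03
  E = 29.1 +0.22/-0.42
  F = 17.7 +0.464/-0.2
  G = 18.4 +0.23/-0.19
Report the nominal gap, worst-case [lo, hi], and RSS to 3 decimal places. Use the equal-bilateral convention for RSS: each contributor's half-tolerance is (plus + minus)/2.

Stack each dimension's contribution:
  +A: nom +1.700 → Σnom=1.700; wc +0.381/-0.381 → slack +0.381/-0.381; half-tol=0.381, Σhalf²=0.145161
  +B: nom +14.400 → Σnom=16.100; wc +0.460/-0.268 → slack +0.841/-0.649; half-tol=0.364, Σhalf²=0.277657
  -C: nom -13.020 → Σnom=3.080; wc +0.270/-0.230 → slack +1.111/-0.879; half-tol=0.250, Σhalf²=0.340157
  +D: nom +38.300 → Σnom=41.380; wc +0.390/-0.030 → slack +1.501/-0.909; half-tol=0.210, Σhalf²=0.384257
  +E: nom +29.100 → Σnom=70.480; wc +0.220/-0.420 → slack +1.721/-1.329; half-tol=0.320, Σhalf²=0.486657
  -F: nom -17.700 → Σnom=52.780; wc +0.200/-0.464 → slack +1.921/-1.793; half-tol=0.332, Σhalf²=0.596881
  +G: nom +18.400 → Σnom=71.180; wc +0.230/-0.190 → slack +2.151/-1.983; half-tol=0.210, Σhalf²=0.640981
Nominal = 71.180. Worst-case = [71.180 - 1.983, 71.180 + 2.151] = [69.197, 73.331]. RSS = √0.640981 = 0.801.

nominal=71.180 wc=[69.197,73.331] rss=0.801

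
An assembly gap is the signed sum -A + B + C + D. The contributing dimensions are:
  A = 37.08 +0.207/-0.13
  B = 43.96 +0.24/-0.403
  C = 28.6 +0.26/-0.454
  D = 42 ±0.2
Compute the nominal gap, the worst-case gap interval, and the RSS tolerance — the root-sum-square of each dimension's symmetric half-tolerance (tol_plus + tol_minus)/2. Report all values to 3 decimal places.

nominal=77.480 wc=[76.216,78.310] rss=0.547

Stack each dimension's contribution:
  -A: nom -37.080 → Σnom=-37.080; wc +0.130/-0.207 → slack +0.130/-0.207; half-tol=0.168, Σhalf²=0.028392
  +B: nom +43.960 → Σnom=6.880; wc +0.240/-0.403 → slack +0.370/-0.610; half-tol=0.322, Σhalf²=0.131754
  +C: nom +28.600 → Σnom=35.480; wc +0.260/-0.454 → slack +0.630/-1.064; half-tol=0.357, Σhalf²=0.259203
  +D: nom +42.000 → Σnom=77.480; wc +0.200/-0.200 → slack +0.830/-1.264; half-tol=0.200, Σhalf²=0.299203
Nominal = 77.480. Worst-case = [77.480 - 1.264, 77.480 + 0.830] = [76.216, 78.310]. RSS = √0.299203 = 0.547.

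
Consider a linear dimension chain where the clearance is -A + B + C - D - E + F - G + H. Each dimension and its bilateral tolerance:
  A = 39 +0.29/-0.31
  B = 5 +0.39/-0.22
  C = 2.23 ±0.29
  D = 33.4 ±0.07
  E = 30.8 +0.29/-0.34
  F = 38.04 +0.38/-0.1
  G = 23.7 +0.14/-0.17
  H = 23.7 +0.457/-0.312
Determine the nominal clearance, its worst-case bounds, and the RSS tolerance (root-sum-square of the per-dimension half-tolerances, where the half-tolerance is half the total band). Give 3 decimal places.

nominal=-57.930 wc=[-59.642,-55.523] rss=0.775

Stack each dimension's contribution:
  -A: nom -39.000 → Σnom=-39.000; wc +0.310/-0.290 → slack +0.310/-0.290; half-tol=0.300, Σhalf²=0.090000
  +B: nom +5.000 → Σnom=-34.000; wc +0.390/-0.220 → slack +0.700/-0.510; half-tol=0.305, Σhalf²=0.183025
  +C: nom +2.230 → Σnom=-31.770; wc +0.290/-0.290 → slack +0.990/-0.800; half-tol=0.290, Σhalf²=0.267125
  -D: nom -33.400 → Σnom=-65.170; wc +0.070/-0.070 → slack +1.060/-0.870; half-tol=0.070, Σhalf²=0.272025
  -E: nom -30.800 → Σnom=-95.970; wc +0.340/-0.290 → slack +1.400/-1.160; half-tol=0.315, Σhalf²=0.371250
  +F: nom +38.040 → Σnom=-57.930; wc +0.380/-0.100 → slack +1.780/-1.260; half-tol=0.240, Σhalf²=0.428850
  -G: nom -23.700 → Σnom=-81.630; wc +0.170/-0.140 → slack +1.950/-1.400; half-tol=0.155, Σhalf²=0.452875
  +H: nom +23.700 → Σnom=-57.930; wc +0.457/-0.312 → slack +2.407/-1.712; half-tol=0.385, Σhalf²=0.600715
Nominal = -57.930. Worst-case = [-57.930 - 1.712, -57.930 + 2.407] = [-59.642, -55.523]. RSS = √0.600715 = 0.775.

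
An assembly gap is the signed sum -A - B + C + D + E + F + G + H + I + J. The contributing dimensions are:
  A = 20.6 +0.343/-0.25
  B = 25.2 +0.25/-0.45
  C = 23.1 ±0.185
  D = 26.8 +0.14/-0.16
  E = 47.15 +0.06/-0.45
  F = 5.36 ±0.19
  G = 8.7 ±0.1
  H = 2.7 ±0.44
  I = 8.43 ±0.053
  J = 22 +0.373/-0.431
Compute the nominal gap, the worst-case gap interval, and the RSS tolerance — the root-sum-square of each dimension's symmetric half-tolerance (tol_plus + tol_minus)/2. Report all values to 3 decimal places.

nominal=98.440 wc=[95.838,100.681] rss=0.858

Stack each dimension's contribution:
  -A: nom -20.600 → Σnom=-20.600; wc +0.250/-0.343 → slack +0.250/-0.343; half-tol=0.296, Σhalf²=0.087912
  -B: nom -25.200 → Σnom=-45.800; wc +0.450/-0.250 → slack +0.700/-0.593; half-tol=0.350, Σhalf²=0.210412
  +C: nom +23.100 → Σnom=-22.700; wc +0.185/-0.185 → slack +0.885/-0.778; half-tol=0.185, Σhalf²=0.244637
  +D: nom +26.800 → Σnom=4.100; wc +0.140/-0.160 → slack +1.025/-0.938; half-tol=0.150, Σhalf²=0.267137
  +E: nom +47.150 → Σnom=51.250; wc +0.060/-0.450 → slack +1.085/-1.388; half-tol=0.255, Σhalf²=0.332162
  +F: nom +5.360 → Σnom=56.610; wc +0.190/-0.190 → slack +1.275/-1.578; half-tol=0.190, Σhalf²=0.368262
  +G: nom +8.700 → Σnom=65.310; wc +0.100/-0.100 → slack +1.375/-1.678; half-tol=0.100, Σhalf²=0.378262
  +H: nom +2.700 → Σnom=68.010; wc +0.440/-0.440 → slack +1.815/-2.118; half-tol=0.440, Σhalf²=0.571862
  +I: nom +8.430 → Σnom=76.440; wc +0.053/-0.053 → slack +1.868/-2.171; half-tol=0.053, Σhalf²=0.574671
  +J: nom +22.000 → Σnom=98.440; wc +0.373/-0.431 → slack +2.241/-2.602; half-tol=0.402, Σhalf²=0.736275
Nominal = 98.440. Worst-case = [98.440 - 2.602, 98.440 + 2.241] = [95.838, 100.681]. RSS = √0.736275 = 0.858.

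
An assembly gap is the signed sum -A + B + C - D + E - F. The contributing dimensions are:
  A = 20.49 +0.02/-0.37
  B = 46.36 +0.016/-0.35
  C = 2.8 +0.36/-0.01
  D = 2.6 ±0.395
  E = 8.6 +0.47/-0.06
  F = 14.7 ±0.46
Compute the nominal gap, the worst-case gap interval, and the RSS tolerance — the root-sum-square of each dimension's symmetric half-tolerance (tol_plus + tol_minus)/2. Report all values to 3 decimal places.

nominal=19.970 wc=[18.675,22.041] rss=0.737

Stack each dimension's contribution:
  -A: nom -20.490 → Σnom=-20.490; wc +0.370/-0.020 → slack +0.370/-0.020; half-tol=0.195, Σhalf²=0.038025
  +B: nom +46.360 → Σnom=25.870; wc +0.016/-0.350 → slack +0.386/-0.370; half-tol=0.183, Σhalf²=0.071514
  +C: nom +2.800 → Σnom=28.670; wc +0.360/-0.010 → slack +0.746/-0.380; half-tol=0.185, Σhalf²=0.105739
  -D: nom -2.600 → Σnom=26.070; wc +0.395/-0.395 → slack +1.141/-0.775; half-tol=0.395, Σhalf²=0.261764
  +E: nom +8.600 → Σnom=34.670; wc +0.470/-0.060 → slack +1.611/-0.835; half-tol=0.265, Σhalf²=0.331989
  -F: nom -14.700 → Σnom=19.970; wc +0.460/-0.460 → slack +2.071/-1.295; half-tol=0.460, Σhalf²=0.543589
Nominal = 19.970. Worst-case = [19.970 - 1.295, 19.970 + 2.071] = [18.675, 22.041]. RSS = √0.543589 = 0.737.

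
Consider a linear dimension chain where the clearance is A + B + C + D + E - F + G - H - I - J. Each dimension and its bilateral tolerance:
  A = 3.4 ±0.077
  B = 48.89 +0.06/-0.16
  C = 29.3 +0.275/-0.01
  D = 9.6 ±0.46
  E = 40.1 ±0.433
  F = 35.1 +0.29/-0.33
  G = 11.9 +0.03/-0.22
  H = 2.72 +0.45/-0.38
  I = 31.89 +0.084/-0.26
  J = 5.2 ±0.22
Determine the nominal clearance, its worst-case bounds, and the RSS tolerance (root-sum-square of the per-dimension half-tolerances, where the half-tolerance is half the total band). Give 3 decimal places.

nominal=68.280 wc=[65.876,70.805] rss=0.894

Stack each dimension's contribution:
  +A: nom +3.400 → Σnom=3.400; wc +0.077/-0.077 → slack +0.077/-0.077; half-tol=0.077, Σhalf²=0.005929
  +B: nom +48.890 → Σnom=52.290; wc +0.060/-0.160 → slack +0.137/-0.237; half-tol=0.110, Σhalf²=0.018029
  +C: nom +29.300 → Σnom=81.590; wc +0.275/-0.010 → slack +0.412/-0.247; half-tol=0.143, Σhalf²=0.038335
  +D: nom +9.600 → Σnom=91.190; wc +0.460/-0.460 → slack +0.872/-0.707; half-tol=0.460, Σhalf²=0.249935
  +E: nom +40.100 → Σnom=131.290; wc +0.433/-0.433 → slack +1.305/-1.140; half-tol=0.433, Σhalf²=0.437424
  -F: nom -35.100 → Σnom=96.190; wc +0.330/-0.290 → slack +1.635/-1.430; half-tol=0.310, Σhalf²=0.533524
  +G: nom +11.900 → Σnom=108.090; wc +0.030/-0.220 → slack +1.665/-1.650; half-tol=0.125, Σhalf²=0.549149
  -H: nom -2.720 → Σnom=105.370; wc +0.380/-0.450 → slack +2.045/-2.100; half-tol=0.415, Σhalf²=0.721374
  -I: nom -31.890 → Σnom=73.480; wc +0.260/-0.084 → slack +2.305/-2.184; half-tol=0.172, Σhalf²=0.750958
  -J: nom -5.200 → Σnom=68.280; wc +0.220/-0.220 → slack +2.525/-2.404; half-tol=0.220, Σhalf²=0.799358
Nominal = 68.280. Worst-case = [68.280 - 2.404, 68.280 + 2.525] = [65.876, 70.805]. RSS = √0.799358 = 0.894.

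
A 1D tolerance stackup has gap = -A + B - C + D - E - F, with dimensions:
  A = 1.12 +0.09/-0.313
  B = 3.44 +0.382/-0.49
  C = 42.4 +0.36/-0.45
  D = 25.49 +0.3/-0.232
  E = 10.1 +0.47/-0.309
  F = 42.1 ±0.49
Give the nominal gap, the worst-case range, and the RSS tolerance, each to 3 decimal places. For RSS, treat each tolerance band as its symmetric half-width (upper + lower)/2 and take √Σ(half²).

Stack each dimension's contribution:
  -A: nom -1.120 → Σnom=-1.120; wc +0.313/-0.090 → slack +0.313/-0.090; half-tol=0.202, Σhalf²=0.040602
  +B: nom +3.440 → Σnom=2.320; wc +0.382/-0.490 → slack +0.695/-0.580; half-tol=0.436, Σhalf²=0.230698
  -C: nom -42.400 → Σnom=-40.080; wc +0.450/-0.360 → slack +1.145/-0.940; half-tol=0.405, Σhalf²=0.394723
  +D: nom +25.490 → Σnom=-14.590; wc +0.300/-0.232 → slack +1.445/-1.172; half-tol=0.266, Σhalf²=0.465479
  -E: nom -10.100 → Σnom=-24.690; wc +0.309/-0.470 → slack +1.754/-1.642; half-tol=0.389, Σhalf²=0.617189
  -F: nom -42.100 → Σnom=-66.790; wc +0.490/-0.490 → slack +2.244/-2.132; half-tol=0.490, Σhalf²=0.857289
Nominal = -66.790. Worst-case = [-66.790 - 2.132, -66.790 + 2.244] = [-68.922, -64.546]. RSS = √0.857289 = 0.926.

nominal=-66.790 wc=[-68.922,-64.546] rss=0.926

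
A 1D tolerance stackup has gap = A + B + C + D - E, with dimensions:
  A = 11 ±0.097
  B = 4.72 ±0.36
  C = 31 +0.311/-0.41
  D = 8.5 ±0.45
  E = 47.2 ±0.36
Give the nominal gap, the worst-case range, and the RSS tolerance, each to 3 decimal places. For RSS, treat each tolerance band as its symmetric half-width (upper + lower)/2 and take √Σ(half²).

nominal=8.020 wc=[6.343,9.598] rss=0.775

Stack each dimension's contribution:
  +A: nom +11.000 → Σnom=11.000; wc +0.097/-0.097 → slack +0.097/-0.097; half-tol=0.097, Σhalf²=0.009409
  +B: nom +4.720 → Σnom=15.720; wc +0.360/-0.360 → slack +0.457/-0.457; half-tol=0.360, Σhalf²=0.139009
  +C: nom +31.000 → Σnom=46.720; wc +0.311/-0.410 → slack +0.768/-0.867; half-tol=0.360, Σhalf²=0.268969
  +D: nom +8.500 → Σnom=55.220; wc +0.450/-0.450 → slack +1.218/-1.317; half-tol=0.450, Σhalf²=0.471469
  -E: nom -47.200 → Σnom=8.020; wc +0.360/-0.360 → slack +1.578/-1.677; half-tol=0.360, Σhalf²=0.601069
Nominal = 8.020. Worst-case = [8.020 - 1.677, 8.020 + 1.578] = [6.343, 9.598]. RSS = √0.601069 = 0.775.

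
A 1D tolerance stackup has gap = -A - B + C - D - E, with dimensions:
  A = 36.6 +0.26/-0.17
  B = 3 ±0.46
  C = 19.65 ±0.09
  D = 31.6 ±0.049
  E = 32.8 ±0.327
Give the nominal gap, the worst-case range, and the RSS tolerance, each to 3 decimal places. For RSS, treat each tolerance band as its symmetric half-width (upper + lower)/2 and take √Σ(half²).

Stack each dimension's contribution:
  -A: nom -36.600 → Σnom=-36.600; wc +0.170/-0.260 → slack +0.170/-0.260; half-tol=0.215, Σhalf²=0.046225
  -B: nom -3.000 → Σnom=-39.600; wc +0.460/-0.460 → slack +0.630/-0.720; half-tol=0.460, Σhalf²=0.257825
  +C: nom +19.650 → Σnom=-19.950; wc +0.090/-0.090 → slack +0.720/-0.810; half-tol=0.090, Σhalf²=0.265925
  -D: nom -31.600 → Σnom=-51.550; wc +0.049/-0.049 → slack +0.769/-0.859; half-tol=0.049, Σhalf²=0.268326
  -E: nom -32.800 → Σnom=-84.350; wc +0.327/-0.327 → slack +1.096/-1.186; half-tol=0.327, Σhalf²=0.375255
Nominal = -84.350. Worst-case = [-84.350 - 1.186, -84.350 + 1.096] = [-85.536, -83.254]. RSS = √0.375255 = 0.613.

nominal=-84.350 wc=[-85.536,-83.254] rss=0.613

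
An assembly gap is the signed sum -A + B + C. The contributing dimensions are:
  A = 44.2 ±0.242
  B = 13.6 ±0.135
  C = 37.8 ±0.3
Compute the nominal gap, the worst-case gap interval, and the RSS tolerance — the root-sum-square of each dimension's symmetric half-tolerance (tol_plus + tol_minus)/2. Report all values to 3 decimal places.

nominal=7.200 wc=[6.523,7.877] rss=0.408

Stack each dimension's contribution:
  -A: nom -44.200 → Σnom=-44.200; wc +0.242/-0.242 → slack +0.242/-0.242; half-tol=0.242, Σhalf²=0.058564
  +B: nom +13.600 → Σnom=-30.600; wc +0.135/-0.135 → slack +0.377/-0.377; half-tol=0.135, Σhalf²=0.076789
  +C: nom +37.800 → Σnom=7.200; wc +0.300/-0.300 → slack +0.677/-0.677; half-tol=0.300, Σhalf²=0.166789
Nominal = 7.200. Worst-case = [7.200 - 0.677, 7.200 + 0.677] = [6.523, 7.877]. RSS = √0.166789 = 0.408.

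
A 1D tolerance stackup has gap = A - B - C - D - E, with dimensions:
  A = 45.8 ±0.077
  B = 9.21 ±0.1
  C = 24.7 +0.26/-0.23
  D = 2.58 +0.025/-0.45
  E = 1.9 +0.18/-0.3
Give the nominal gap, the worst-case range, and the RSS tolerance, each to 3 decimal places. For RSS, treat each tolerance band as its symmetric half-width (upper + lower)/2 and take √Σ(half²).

Stack each dimension's contribution:
  +A: nom +45.800 → Σnom=45.800; wc +0.077/-0.077 → slack +0.077/-0.077; half-tol=0.077, Σhalf²=0.005929
  -B: nom -9.210 → Σnom=36.590; wc +0.100/-0.100 → slack +0.177/-0.177; half-tol=0.100, Σhalf²=0.015929
  -C: nom -24.700 → Σnom=11.890; wc +0.230/-0.260 → slack +0.407/-0.437; half-tol=0.245, Σhalf²=0.075954
  -D: nom -2.580 → Σnom=9.310; wc +0.450/-0.025 → slack +0.857/-0.462; half-tol=0.238, Σhalf²=0.132360
  -E: nom -1.900 → Σnom=7.410; wc +0.300/-0.180 → slack +1.157/-0.642; half-tol=0.240, Σhalf²=0.189960
Nominal = 7.410. Worst-case = [7.410 - 0.642, 7.410 + 1.157] = [6.768, 8.567]. RSS = √0.189960 = 0.436.

nominal=7.410 wc=[6.768,8.567] rss=0.436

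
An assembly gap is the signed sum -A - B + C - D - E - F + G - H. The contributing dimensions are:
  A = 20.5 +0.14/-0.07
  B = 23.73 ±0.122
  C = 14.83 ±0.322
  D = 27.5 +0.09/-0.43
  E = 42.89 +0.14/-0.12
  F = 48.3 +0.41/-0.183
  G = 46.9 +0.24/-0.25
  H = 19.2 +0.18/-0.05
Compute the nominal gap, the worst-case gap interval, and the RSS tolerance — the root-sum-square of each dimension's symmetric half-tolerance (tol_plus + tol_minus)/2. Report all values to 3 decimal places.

nominal=-120.390 wc=[-122.044,-118.853] rss=0.613

Stack each dimension's contribution:
  -A: nom -20.500 → Σnom=-20.500; wc +0.070/-0.140 → slack +0.070/-0.140; half-tol=0.105, Σhalf²=0.011025
  -B: nom -23.730 → Σnom=-44.230; wc +0.122/-0.122 → slack +0.192/-0.262; half-tol=0.122, Σhalf²=0.025909
  +C: nom +14.830 → Σnom=-29.400; wc +0.322/-0.322 → slack +0.514/-0.584; half-tol=0.322, Σhalf²=0.129593
  -D: nom -27.500 → Σnom=-56.900; wc +0.430/-0.090 → slack +0.944/-0.674; half-tol=0.260, Σhalf²=0.197193
  -E: nom -42.890 → Σnom=-99.790; wc +0.120/-0.140 → slack +1.064/-0.814; half-tol=0.130, Σhalf²=0.214093
  -F: nom -48.300 → Σnom=-148.090; wc +0.183/-0.410 → slack +1.247/-1.224; half-tol=0.296, Σhalf²=0.302005
  +G: nom +46.900 → Σnom=-101.190; wc +0.240/-0.250 → slack +1.487/-1.474; half-tol=0.245, Σhalf²=0.362030
  -H: nom -19.200 → Σnom=-120.390; wc +0.050/-0.180 → slack +1.537/-1.654; half-tol=0.115, Σhalf²=0.375255
Nominal = -120.390. Worst-case = [-120.390 - 1.654, -120.390 + 1.537] = [-122.044, -118.853]. RSS = √0.375255 = 0.613.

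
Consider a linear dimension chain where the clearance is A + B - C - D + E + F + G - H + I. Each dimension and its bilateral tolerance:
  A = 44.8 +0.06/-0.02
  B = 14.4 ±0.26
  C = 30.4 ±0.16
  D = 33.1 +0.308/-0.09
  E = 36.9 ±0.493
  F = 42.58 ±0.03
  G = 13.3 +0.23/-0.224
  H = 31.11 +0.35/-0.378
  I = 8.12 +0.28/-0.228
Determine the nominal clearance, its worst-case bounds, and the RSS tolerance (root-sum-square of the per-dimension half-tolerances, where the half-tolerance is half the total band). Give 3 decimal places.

Stack each dimension's contribution:
  +A: nom +44.800 → Σnom=44.800; wc +0.060/-0.020 → slack +0.060/-0.020; half-tol=0.040, Σhalf²=0.001600
  +B: nom +14.400 → Σnom=59.200; wc +0.260/-0.260 → slack +0.320/-0.280; half-tol=0.260, Σhalf²=0.069200
  -C: nom -30.400 → Σnom=28.800; wc +0.160/-0.160 → slack +0.480/-0.440; half-tol=0.160, Σhalf²=0.094800
  -D: nom -33.100 → Σnom=-4.300; wc +0.090/-0.308 → slack +0.570/-0.748; half-tol=0.199, Σhalf²=0.134401
  +E: nom +36.900 → Σnom=32.600; wc +0.493/-0.493 → slack +1.063/-1.241; half-tol=0.493, Σhalf²=0.377450
  +F: nom +42.580 → Σnom=75.180; wc +0.030/-0.030 → slack +1.093/-1.271; half-tol=0.030, Σhalf²=0.378350
  +G: nom +13.300 → Σnom=88.480; wc +0.230/-0.224 → slack +1.323/-1.495; half-tol=0.227, Σhalf²=0.429879
  -H: nom -31.110 → Σnom=57.370; wc +0.378/-0.350 → slack +1.701/-1.845; half-tol=0.364, Σhalf²=0.562375
  +I: nom +8.120 → Σnom=65.490; wc +0.280/-0.228 → slack +1.981/-2.073; half-tol=0.254, Σhalf²=0.626891
Nominal = 65.490. Worst-case = [65.490 - 2.073, 65.490 + 1.981] = [63.417, 67.471]. RSS = √0.626891 = 0.792.

nominal=65.490 wc=[63.417,67.471] rss=0.792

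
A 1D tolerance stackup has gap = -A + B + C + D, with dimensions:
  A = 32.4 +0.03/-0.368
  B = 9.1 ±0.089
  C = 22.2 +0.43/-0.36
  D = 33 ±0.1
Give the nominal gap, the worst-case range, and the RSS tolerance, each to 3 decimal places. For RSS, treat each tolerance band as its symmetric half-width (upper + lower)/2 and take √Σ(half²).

Stack each dimension's contribution:
  -A: nom -32.400 → Σnom=-32.400; wc +0.368/-0.030 → slack +0.368/-0.030; half-tol=0.199, Σhalf²=0.039601
  +B: nom +9.100 → Σnom=-23.300; wc +0.089/-0.089 → slack +0.457/-0.119; half-tol=0.089, Σhalf²=0.047522
  +C: nom +22.200 → Σnom=-1.100; wc +0.430/-0.360 → slack +0.887/-0.479; half-tol=0.395, Σhalf²=0.203547
  +D: nom +33.000 → Σnom=31.900; wc +0.100/-0.100 → slack +0.987/-0.579; half-tol=0.100, Σhalf²=0.213547
Nominal = 31.900. Worst-case = [31.900 - 0.579, 31.900 + 0.987] = [31.321, 32.887]. RSS = √0.213547 = 0.462.

nominal=31.900 wc=[31.321,32.887] rss=0.462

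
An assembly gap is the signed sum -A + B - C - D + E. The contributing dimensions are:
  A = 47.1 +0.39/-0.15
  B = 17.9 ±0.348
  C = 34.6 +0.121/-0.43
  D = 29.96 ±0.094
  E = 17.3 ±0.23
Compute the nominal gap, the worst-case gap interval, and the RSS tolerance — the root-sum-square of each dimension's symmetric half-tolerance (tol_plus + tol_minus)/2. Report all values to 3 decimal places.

nominal=-76.460 wc=[-77.643,-75.208] rss=0.576

Stack each dimension's contribution:
  -A: nom -47.100 → Σnom=-47.100; wc +0.150/-0.390 → slack +0.150/-0.390; half-tol=0.270, Σhalf²=0.072900
  +B: nom +17.900 → Σnom=-29.200; wc +0.348/-0.348 → slack +0.498/-0.738; half-tol=0.348, Σhalf²=0.194004
  -C: nom -34.600 → Σnom=-63.800; wc +0.430/-0.121 → slack +0.928/-0.859; half-tol=0.275, Σhalf²=0.269904
  -D: nom -29.960 → Σnom=-93.760; wc +0.094/-0.094 → slack +1.022/-0.953; half-tol=0.094, Σhalf²=0.278740
  +E: nom +17.300 → Σnom=-76.460; wc +0.230/-0.230 → slack +1.252/-1.183; half-tol=0.230, Σhalf²=0.331640
Nominal = -76.460. Worst-case = [-76.460 - 1.183, -76.460 + 1.252] = [-77.643, -75.208]. RSS = √0.331640 = 0.576.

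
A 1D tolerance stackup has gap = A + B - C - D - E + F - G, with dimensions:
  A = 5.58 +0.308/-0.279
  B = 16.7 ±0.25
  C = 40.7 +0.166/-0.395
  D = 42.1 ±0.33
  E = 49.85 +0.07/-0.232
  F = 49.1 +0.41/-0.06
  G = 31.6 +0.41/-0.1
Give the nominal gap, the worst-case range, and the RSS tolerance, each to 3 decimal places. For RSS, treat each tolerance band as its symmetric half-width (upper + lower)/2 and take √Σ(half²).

Stack each dimension's contribution:
  +A: nom +5.580 → Σnom=5.580; wc +0.308/-0.279 → slack +0.308/-0.279; half-tol=0.293, Σhalf²=0.086142
  +B: nom +16.700 → Σnom=22.280; wc +0.250/-0.250 → slack +0.558/-0.529; half-tol=0.250, Σhalf²=0.148642
  -C: nom -40.700 → Σnom=-18.420; wc +0.395/-0.166 → slack +0.953/-0.695; half-tol=0.281, Σhalf²=0.227322
  -D: nom -42.100 → Σnom=-60.520; wc +0.330/-0.330 → slack +1.283/-1.025; half-tol=0.330, Σhalf²=0.336222
  -E: nom -49.850 → Σnom=-110.370; wc +0.232/-0.070 → slack +1.515/-1.095; half-tol=0.151, Σhalf²=0.359023
  +F: nom +49.100 → Σnom=-61.270; wc +0.410/-0.060 → slack +1.925/-1.155; half-tol=0.235, Σhalf²=0.414249
  -G: nom -31.600 → Σnom=-92.870; wc +0.100/-0.410 → slack +2.025/-1.565; half-tol=0.255, Σhalf²=0.479274
Nominal = -92.870. Worst-case = [-92.870 - 1.565, -92.870 + 2.025] = [-94.435, -90.845]. RSS = √0.479274 = 0.692.

nominal=-92.870 wc=[-94.435,-90.845] rss=0.692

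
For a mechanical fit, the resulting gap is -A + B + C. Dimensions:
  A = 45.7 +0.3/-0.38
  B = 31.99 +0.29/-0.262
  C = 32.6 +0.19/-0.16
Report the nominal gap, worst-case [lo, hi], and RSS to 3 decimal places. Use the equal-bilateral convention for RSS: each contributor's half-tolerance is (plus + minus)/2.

nominal=18.890 wc=[18.168,19.750] rss=0.472

Stack each dimension's contribution:
  -A: nom -45.700 → Σnom=-45.700; wc +0.380/-0.300 → slack +0.380/-0.300; half-tol=0.340, Σhalf²=0.115600
  +B: nom +31.990 → Σnom=-13.710; wc +0.290/-0.262 → slack +0.670/-0.562; half-tol=0.276, Σhalf²=0.191776
  +C: nom +32.600 → Σnom=18.890; wc +0.190/-0.160 → slack +0.860/-0.722; half-tol=0.175, Σhalf²=0.222401
Nominal = 18.890. Worst-case = [18.890 - 0.722, 18.890 + 0.860] = [18.168, 19.750]. RSS = √0.222401 = 0.472.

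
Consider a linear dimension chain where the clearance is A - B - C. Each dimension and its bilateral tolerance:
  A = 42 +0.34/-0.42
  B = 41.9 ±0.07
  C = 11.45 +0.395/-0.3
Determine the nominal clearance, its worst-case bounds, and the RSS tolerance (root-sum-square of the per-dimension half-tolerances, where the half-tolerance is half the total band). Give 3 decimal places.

nominal=-11.350 wc=[-12.235,-10.640] rss=0.520

Stack each dimension's contribution:
  +A: nom +42.000 → Σnom=42.000; wc +0.340/-0.420 → slack +0.340/-0.420; half-tol=0.380, Σhalf²=0.144400
  -B: nom -41.900 → Σnom=0.100; wc +0.070/-0.070 → slack +0.410/-0.490; half-tol=0.070, Σhalf²=0.149300
  -C: nom -11.450 → Σnom=-11.350; wc +0.300/-0.395 → slack +0.710/-0.885; half-tol=0.348, Σhalf²=0.270056
Nominal = -11.350. Worst-case = [-11.350 - 0.885, -11.350 + 0.710] = [-12.235, -10.640]. RSS = √0.270056 = 0.520.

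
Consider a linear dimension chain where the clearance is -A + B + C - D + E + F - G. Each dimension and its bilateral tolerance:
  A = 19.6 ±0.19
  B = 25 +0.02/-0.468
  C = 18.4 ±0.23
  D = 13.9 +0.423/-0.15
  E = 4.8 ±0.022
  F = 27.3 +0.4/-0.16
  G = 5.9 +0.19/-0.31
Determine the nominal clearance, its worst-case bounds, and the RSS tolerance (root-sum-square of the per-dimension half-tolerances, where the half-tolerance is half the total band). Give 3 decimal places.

Stack each dimension's contribution:
  -A: nom -19.600 → Σnom=-19.600; wc +0.190/-0.190 → slack +0.190/-0.190; half-tol=0.190, Σhalf²=0.036100
  +B: nom +25.000 → Σnom=5.400; wc +0.020/-0.468 → slack +0.210/-0.658; half-tol=0.244, Σhalf²=0.095636
  +C: nom +18.400 → Σnom=23.800; wc +0.230/-0.230 → slack +0.440/-0.888; half-tol=0.230, Σhalf²=0.148536
  -D: nom -13.900 → Σnom=9.900; wc +0.150/-0.423 → slack +0.590/-1.311; half-tol=0.286, Σhalf²=0.230618
  +E: nom +4.800 → Σnom=14.700; wc +0.022/-0.022 → slack +0.612/-1.333; half-tol=0.022, Σhalf²=0.231102
  +F: nom +27.300 → Σnom=42.000; wc +0.400/-0.160 → slack +1.012/-1.493; half-tol=0.280, Σhalf²=0.309502
  -G: nom -5.900 → Σnom=36.100; wc +0.310/-0.190 → slack +1.322/-1.683; half-tol=0.250, Σhalf²=0.372002
Nominal = 36.100. Worst-case = [36.100 - 1.683, 36.100 + 1.322] = [34.417, 37.422]. RSS = √0.372002 = 0.610.

nominal=36.100 wc=[34.417,37.422] rss=0.610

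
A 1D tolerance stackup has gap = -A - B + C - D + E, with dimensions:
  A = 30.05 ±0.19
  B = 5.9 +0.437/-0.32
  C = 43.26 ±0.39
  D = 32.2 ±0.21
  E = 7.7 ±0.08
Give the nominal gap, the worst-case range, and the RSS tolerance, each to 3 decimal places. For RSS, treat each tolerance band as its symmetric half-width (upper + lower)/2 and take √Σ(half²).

nominal=-17.190 wc=[-18.497,-16.000] rss=0.618

Stack each dimension's contribution:
  -A: nom -30.050 → Σnom=-30.050; wc +0.190/-0.190 → slack +0.190/-0.190; half-tol=0.190, Σhalf²=0.036100
  -B: nom -5.900 → Σnom=-35.950; wc +0.320/-0.437 → slack +0.510/-0.627; half-tol=0.379, Σhalf²=0.179362
  +C: nom +43.260 → Σnom=7.310; wc +0.390/-0.390 → slack +0.900/-1.017; half-tol=0.390, Σhalf²=0.331462
  -D: nom -32.200 → Σnom=-24.890; wc +0.210/-0.210 → slack +1.110/-1.227; half-tol=0.210, Σhalf²=0.375562
  +E: nom +7.700 → Σnom=-17.190; wc +0.080/-0.080 → slack +1.190/-1.307; half-tol=0.080, Σhalf²=0.381962
Nominal = -17.190. Worst-case = [-17.190 - 1.307, -17.190 + 1.190] = [-18.497, -16.000]. RSS = √0.381962 = 0.618.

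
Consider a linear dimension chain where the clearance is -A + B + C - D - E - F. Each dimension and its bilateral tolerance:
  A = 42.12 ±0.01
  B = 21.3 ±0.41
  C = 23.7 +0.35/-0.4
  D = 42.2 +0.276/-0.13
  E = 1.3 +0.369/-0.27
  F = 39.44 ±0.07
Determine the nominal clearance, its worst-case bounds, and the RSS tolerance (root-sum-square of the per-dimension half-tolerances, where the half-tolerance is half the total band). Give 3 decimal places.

nominal=-80.060 wc=[-81.595,-78.820] rss=0.676

Stack each dimension's contribution:
  -A: nom -42.120 → Σnom=-42.120; wc +0.010/-0.010 → slack +0.010/-0.010; half-tol=0.010, Σhalf²=0.000100
  +B: nom +21.300 → Σnom=-20.820; wc +0.410/-0.410 → slack +0.420/-0.420; half-tol=0.410, Σhalf²=0.168200
  +C: nom +23.700 → Σnom=2.880; wc +0.350/-0.400 → slack +0.770/-0.820; half-tol=0.375, Σhalf²=0.308825
  -D: nom -42.200 → Σnom=-39.320; wc +0.130/-0.276 → slack +0.900/-1.096; half-tol=0.203, Σhalf²=0.350034
  -E: nom -1.300 → Σnom=-40.620; wc +0.270/-0.369 → slack +1.170/-1.465; half-tol=0.320, Σhalf²=0.452114
  -F: nom -39.440 → Σnom=-80.060; wc +0.070/-0.070 → slack +1.240/-1.535; half-tol=0.070, Σhalf²=0.457014
Nominal = -80.060. Worst-case = [-80.060 - 1.535, -80.060 + 1.240] = [-81.595, -78.820]. RSS = √0.457014 = 0.676.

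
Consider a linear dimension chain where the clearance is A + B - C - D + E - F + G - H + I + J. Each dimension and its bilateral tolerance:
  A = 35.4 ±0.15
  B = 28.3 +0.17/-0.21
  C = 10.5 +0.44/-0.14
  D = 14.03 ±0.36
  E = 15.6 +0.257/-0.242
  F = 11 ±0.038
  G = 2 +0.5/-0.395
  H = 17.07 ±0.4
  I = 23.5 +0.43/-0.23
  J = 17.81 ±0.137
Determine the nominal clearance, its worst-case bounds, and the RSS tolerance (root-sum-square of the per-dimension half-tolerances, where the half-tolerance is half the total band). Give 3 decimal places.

Stack each dimension's contribution:
  +A: nom +35.400 → Σnom=35.400; wc +0.150/-0.150 → slack +0.150/-0.150; half-tol=0.150, Σhalf²=0.022500
  +B: nom +28.300 → Σnom=63.700; wc +0.170/-0.210 → slack +0.320/-0.360; half-tol=0.190, Σhalf²=0.058600
  -C: nom -10.500 → Σnom=53.200; wc +0.140/-0.440 → slack +0.460/-0.800; half-tol=0.290, Σhalf²=0.142700
  -D: nom -14.030 → Σnom=39.170; wc +0.360/-0.360 → slack +0.820/-1.160; half-tol=0.360, Σhalf²=0.272300
  +E: nom +15.600 → Σnom=54.770; wc +0.257/-0.242 → slack +1.077/-1.402; half-tol=0.249, Σhalf²=0.334550
  -F: nom -11.000 → Σnom=43.770; wc +0.038/-0.038 → slack +1.115/-1.440; half-tol=0.038, Σhalf²=0.335994
  +G: nom +2.000 → Σnom=45.770; wc +0.500/-0.395 → slack +1.615/-1.835; half-tol=0.448, Σhalf²=0.536250
  -H: nom -17.070 → Σnom=28.700; wc +0.400/-0.400 → slack +2.015/-2.235; half-tol=0.400, Σhalf²=0.696250
  +I: nom +23.500 → Σnom=52.200; wc +0.430/-0.230 → slack +2.445/-2.465; half-tol=0.330, Σhalf²=0.805150
  +J: nom +17.810 → Σnom=70.010; wc +0.137/-0.137 → slack +2.582/-2.602; half-tol=0.137, Σhalf²=0.823920
Nominal = 70.010. Worst-case = [70.010 - 2.602, 70.010 + 2.582] = [67.408, 72.592]. RSS = √0.823920 = 0.908.

nominal=70.010 wc=[67.408,72.592] rss=0.908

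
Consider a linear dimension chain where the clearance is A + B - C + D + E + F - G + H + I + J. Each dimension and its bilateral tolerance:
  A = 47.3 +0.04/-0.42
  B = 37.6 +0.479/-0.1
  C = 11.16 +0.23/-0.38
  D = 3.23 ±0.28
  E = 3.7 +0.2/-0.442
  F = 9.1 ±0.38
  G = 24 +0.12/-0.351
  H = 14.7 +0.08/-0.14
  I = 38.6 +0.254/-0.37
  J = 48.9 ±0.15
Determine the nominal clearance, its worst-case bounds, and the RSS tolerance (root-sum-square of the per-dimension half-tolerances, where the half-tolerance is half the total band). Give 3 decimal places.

Stack each dimension's contribution:
  +A: nom +47.300 → Σnom=47.300; wc +0.040/-0.420 → slack +0.040/-0.420; half-tol=0.230, Σhalf²=0.052900
  +B: nom +37.600 → Σnom=84.900; wc +0.479/-0.100 → slack +0.519/-0.520; half-tol=0.289, Σhalf²=0.136710
  -C: nom -11.160 → Σnom=73.740; wc +0.380/-0.230 → slack +0.899/-0.750; half-tol=0.305, Σhalf²=0.229735
  +D: nom +3.230 → Σnom=76.970; wc +0.280/-0.280 → slack +1.179/-1.030; half-tol=0.280, Σhalf²=0.308135
  +E: nom +3.700 → Σnom=80.670; wc +0.200/-0.442 → slack +1.379/-1.472; half-tol=0.321, Σhalf²=0.411176
  +F: nom +9.100 → Σnom=89.770; wc +0.380/-0.380 → slack +1.759/-1.852; half-tol=0.380, Σhalf²=0.555576
  -G: nom -24.000 → Σnom=65.770; wc +0.351/-0.120 → slack +2.110/-1.972; half-tol=0.235, Σhalf²=0.611036
  +H: nom +14.700 → Σnom=80.470; wc +0.080/-0.140 → slack +2.190/-2.112; half-tol=0.110, Σhalf²=0.623136
  +I: nom +38.600 → Σnom=119.070; wc +0.254/-0.370 → slack +2.444/-2.482; half-tol=0.312, Σhalf²=0.720480
  +J: nom +48.900 → Σnom=167.970; wc +0.150/-0.150 → slack +2.594/-2.632; half-tol=0.150, Σhalf²=0.742980
Nominal = 167.970. Worst-case = [167.970 - 2.632, 167.970 + 2.594] = [165.338, 170.564]. RSS = √0.742980 = 0.862.

nominal=167.970 wc=[165.338,170.564] rss=0.862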